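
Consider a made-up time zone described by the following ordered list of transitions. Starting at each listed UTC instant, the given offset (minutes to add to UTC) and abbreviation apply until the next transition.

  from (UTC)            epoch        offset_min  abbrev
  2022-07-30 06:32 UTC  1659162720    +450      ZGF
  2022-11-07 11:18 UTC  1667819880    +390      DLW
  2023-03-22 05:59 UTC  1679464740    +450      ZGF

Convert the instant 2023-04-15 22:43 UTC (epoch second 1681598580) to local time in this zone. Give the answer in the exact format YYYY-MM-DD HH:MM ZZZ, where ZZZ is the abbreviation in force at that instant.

Query: 2023-04-15 22:43 UTC
Rule 3/3 (ZGF, +07:30): 2023-03-22 05:59 UTC ≤ query < +∞
22·60 + 43 + 450 = 1813 min
1813 = 1·1440 + 373; 373 = 6·60 + 13 → 06:13, 2023-04-15 + 1 day = 2023-04-16
→ 2023-04-16 06:13 ZGF

2023-04-16 06:13 ZGF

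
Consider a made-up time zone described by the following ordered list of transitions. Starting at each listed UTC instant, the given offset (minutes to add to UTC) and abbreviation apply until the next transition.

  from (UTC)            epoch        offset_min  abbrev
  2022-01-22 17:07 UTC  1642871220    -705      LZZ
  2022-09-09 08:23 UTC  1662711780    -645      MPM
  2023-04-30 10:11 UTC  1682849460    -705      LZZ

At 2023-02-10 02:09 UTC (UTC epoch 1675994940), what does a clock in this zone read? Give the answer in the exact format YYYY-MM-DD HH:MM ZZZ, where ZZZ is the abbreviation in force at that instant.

Query: 2023-02-10 02:09 UTC
Rule 2/3 (MPM, -10:45): 2022-09-09 08:23 UTC ≤ query < 2023-04-30 10:11 UTC
2·60 + 9 - 645 = -516 min
-516 = -1·1440 + 924; 924 = 15·60 + 24 → 15:24, 2023-02-10 - 1 day = 2023-02-09
→ 2023-02-09 15:24 MPM

2023-02-09 15:24 MPM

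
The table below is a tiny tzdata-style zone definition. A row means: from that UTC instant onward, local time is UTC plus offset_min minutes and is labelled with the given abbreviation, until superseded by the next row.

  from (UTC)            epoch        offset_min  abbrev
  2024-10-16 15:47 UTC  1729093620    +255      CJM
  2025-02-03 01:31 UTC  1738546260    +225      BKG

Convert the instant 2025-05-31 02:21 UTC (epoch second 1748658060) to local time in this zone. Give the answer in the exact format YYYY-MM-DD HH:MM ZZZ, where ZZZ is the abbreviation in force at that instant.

Query: 2025-05-31 02:21 UTC
Rule 2/2 (BKG, +03:45): 2025-02-03 01:31 UTC ≤ query < +∞
2·60 + 21 + 225 = 366 min
366 = 0·1440 + 366; 366 = 6·60 + 6 → 06:06, same day
→ 2025-05-31 06:06 BKG

2025-05-31 06:06 BKG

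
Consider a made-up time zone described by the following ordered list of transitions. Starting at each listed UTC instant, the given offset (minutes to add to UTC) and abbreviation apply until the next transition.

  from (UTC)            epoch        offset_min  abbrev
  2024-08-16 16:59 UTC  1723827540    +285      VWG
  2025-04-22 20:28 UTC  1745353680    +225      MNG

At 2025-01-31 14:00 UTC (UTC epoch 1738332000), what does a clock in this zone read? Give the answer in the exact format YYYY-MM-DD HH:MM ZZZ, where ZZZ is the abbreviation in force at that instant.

Query: 2025-01-31 14:00 UTC
Rule 1/2 (VWG, +04:45): 2024-08-16 16:59 UTC ≤ query < 2025-04-22 20:28 UTC
14·60 + 0 + 285 = 1125 min
1125 = 0·1440 + 1125; 1125 = 18·60 + 45 → 18:45, same day
→ 2025-01-31 18:45 VWG

2025-01-31 18:45 VWG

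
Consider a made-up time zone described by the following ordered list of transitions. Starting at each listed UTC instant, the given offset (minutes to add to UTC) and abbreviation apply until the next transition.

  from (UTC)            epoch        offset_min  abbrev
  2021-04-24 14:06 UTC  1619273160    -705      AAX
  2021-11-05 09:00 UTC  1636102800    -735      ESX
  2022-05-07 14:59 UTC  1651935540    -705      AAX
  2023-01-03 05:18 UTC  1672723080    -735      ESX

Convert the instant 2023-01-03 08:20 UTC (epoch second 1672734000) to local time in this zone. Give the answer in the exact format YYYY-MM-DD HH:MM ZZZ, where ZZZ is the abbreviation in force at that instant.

2023-01-02 20:05 ESX

Query: 2023-01-03 08:20 UTC
Rule 4/4 (ESX, -12:15): 2023-01-03 05:18 UTC ≤ query < +∞
8·60 + 20 - 735 = -235 min
-235 = -1·1440 + 1205; 1205 = 20·60 + 5 → 20:05, 2023-01-03 - 1 day = 2023-01-02
→ 2023-01-02 20:05 ESX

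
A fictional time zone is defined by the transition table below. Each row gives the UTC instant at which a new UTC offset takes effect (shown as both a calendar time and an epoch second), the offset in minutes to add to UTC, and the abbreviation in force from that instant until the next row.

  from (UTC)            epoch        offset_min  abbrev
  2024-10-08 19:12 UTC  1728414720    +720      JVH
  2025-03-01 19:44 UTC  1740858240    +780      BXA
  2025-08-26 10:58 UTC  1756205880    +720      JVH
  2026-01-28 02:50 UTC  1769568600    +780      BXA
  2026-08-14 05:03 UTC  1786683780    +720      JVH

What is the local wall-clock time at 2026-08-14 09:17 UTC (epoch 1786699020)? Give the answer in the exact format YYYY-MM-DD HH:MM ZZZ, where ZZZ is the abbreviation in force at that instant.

2026-08-14 21:17 JVH

Query: 2026-08-14 09:17 UTC
Rule 5/5 (JVH, +12:00): 2026-08-14 05:03 UTC ≤ query < +∞
9·60 + 17 + 720 = 1277 min
1277 = 0·1440 + 1277; 1277 = 21·60 + 17 → 21:17, same day
→ 2026-08-14 21:17 JVH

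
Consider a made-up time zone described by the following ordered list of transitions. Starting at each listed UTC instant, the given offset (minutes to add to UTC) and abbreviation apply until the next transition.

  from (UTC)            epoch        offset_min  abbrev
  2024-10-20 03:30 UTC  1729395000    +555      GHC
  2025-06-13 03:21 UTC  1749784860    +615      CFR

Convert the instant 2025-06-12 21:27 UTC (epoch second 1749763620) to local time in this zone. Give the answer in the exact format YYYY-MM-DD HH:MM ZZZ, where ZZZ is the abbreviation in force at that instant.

Query: 2025-06-12 21:27 UTC
Rule 1/2 (GHC, +09:15): 2024-10-20 03:30 UTC ≤ query < 2025-06-13 03:21 UTC
21·60 + 27 + 555 = 1842 min
1842 = 1·1440 + 402; 402 = 6·60 + 42 → 06:42, 2025-06-12 + 1 day = 2025-06-13
→ 2025-06-13 06:42 GHC

2025-06-13 06:42 GHC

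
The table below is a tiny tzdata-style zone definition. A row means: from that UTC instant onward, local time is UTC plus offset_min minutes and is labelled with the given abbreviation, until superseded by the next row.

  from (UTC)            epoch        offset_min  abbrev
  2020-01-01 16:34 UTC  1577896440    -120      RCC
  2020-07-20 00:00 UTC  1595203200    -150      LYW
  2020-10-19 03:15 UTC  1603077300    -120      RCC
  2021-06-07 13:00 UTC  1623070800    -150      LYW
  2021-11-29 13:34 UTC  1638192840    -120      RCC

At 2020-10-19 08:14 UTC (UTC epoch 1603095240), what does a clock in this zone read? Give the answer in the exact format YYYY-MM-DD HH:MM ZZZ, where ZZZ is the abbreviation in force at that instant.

Query: 2020-10-19 08:14 UTC
Rule 3/5 (RCC, -02:00): 2020-10-19 03:15 UTC ≤ query < 2021-06-07 13:00 UTC
8·60 + 14 - 120 = 374 min
374 = 0·1440 + 374; 374 = 6·60 + 14 → 06:14, same day
→ 2020-10-19 06:14 RCC

2020-10-19 06:14 RCC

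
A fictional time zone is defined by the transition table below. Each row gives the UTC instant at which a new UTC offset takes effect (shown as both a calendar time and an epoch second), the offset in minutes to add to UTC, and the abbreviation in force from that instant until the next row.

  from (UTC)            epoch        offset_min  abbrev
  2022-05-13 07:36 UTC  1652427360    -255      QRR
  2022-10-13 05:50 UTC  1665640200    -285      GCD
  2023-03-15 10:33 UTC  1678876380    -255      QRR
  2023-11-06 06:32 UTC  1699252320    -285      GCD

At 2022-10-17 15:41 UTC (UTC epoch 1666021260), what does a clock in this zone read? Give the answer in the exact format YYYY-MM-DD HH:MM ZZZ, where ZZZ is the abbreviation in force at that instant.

2022-10-17 10:56 GCD

Query: 2022-10-17 15:41 UTC
Rule 2/4 (GCD, -04:45): 2022-10-13 05:50 UTC ≤ query < 2023-03-15 10:33 UTC
15·60 + 41 - 285 = 656 min
656 = 0·1440 + 656; 656 = 10·60 + 56 → 10:56, same day
→ 2022-10-17 10:56 GCD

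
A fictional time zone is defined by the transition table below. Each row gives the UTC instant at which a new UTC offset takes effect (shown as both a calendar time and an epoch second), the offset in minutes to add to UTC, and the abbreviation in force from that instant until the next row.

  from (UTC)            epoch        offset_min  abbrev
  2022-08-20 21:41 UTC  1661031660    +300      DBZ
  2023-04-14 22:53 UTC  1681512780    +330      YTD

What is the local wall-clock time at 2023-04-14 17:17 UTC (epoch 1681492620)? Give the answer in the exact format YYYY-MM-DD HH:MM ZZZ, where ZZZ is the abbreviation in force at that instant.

2023-04-14 22:17 DBZ

Query: 2023-04-14 17:17 UTC
Rule 1/2 (DBZ, +05:00): 2022-08-20 21:41 UTC ≤ query < 2023-04-14 22:53 UTC
17·60 + 17 + 300 = 1337 min
1337 = 0·1440 + 1337; 1337 = 22·60 + 17 → 22:17, same day
→ 2023-04-14 22:17 DBZ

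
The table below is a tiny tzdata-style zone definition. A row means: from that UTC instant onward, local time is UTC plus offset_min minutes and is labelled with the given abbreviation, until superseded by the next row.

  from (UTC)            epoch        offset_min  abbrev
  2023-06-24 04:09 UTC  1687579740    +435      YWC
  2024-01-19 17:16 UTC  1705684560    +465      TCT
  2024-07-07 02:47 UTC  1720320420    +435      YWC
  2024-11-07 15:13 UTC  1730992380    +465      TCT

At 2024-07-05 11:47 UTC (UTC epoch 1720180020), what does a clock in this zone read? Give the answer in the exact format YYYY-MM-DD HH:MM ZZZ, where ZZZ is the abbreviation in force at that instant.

Query: 2024-07-05 11:47 UTC
Rule 2/4 (TCT, +07:45): 2024-01-19 17:16 UTC ≤ query < 2024-07-07 02:47 UTC
11·60 + 47 + 465 = 1172 min
1172 = 0·1440 + 1172; 1172 = 19·60 + 32 → 19:32, same day
→ 2024-07-05 19:32 TCT

2024-07-05 19:32 TCT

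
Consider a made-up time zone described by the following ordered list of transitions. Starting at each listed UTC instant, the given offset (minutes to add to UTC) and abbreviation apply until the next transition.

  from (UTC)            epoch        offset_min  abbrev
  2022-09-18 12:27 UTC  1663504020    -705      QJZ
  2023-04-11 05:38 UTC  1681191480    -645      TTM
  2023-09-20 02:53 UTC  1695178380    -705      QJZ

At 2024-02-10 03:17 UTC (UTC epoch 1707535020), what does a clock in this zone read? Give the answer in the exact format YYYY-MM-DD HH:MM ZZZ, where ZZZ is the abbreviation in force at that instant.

Query: 2024-02-10 03:17 UTC
Rule 3/3 (QJZ, -11:45): 2023-09-20 02:53 UTC ≤ query < +∞
3·60 + 17 - 705 = -508 min
-508 = -1·1440 + 932; 932 = 15·60 + 32 → 15:32, 2024-02-10 - 1 day = 2024-02-09
→ 2024-02-09 15:32 QJZ

2024-02-09 15:32 QJZ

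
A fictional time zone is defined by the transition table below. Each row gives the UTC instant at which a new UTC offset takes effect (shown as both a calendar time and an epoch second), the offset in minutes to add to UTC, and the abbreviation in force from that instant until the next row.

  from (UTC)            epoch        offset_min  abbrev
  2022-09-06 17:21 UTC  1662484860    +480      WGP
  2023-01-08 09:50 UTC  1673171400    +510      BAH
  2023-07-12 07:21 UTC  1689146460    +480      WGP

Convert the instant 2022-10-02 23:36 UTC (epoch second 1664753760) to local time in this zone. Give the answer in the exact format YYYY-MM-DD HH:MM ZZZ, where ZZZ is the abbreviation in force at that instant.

2022-10-03 07:36 WGP

Query: 2022-10-02 23:36 UTC
Rule 1/3 (WGP, +08:00): 2022-09-06 17:21 UTC ≤ query < 2023-01-08 09:50 UTC
23·60 + 36 + 480 = 1896 min
1896 = 1·1440 + 456; 456 = 7·60 + 36 → 07:36, 2022-10-02 + 1 day = 2022-10-03
→ 2022-10-03 07:36 WGP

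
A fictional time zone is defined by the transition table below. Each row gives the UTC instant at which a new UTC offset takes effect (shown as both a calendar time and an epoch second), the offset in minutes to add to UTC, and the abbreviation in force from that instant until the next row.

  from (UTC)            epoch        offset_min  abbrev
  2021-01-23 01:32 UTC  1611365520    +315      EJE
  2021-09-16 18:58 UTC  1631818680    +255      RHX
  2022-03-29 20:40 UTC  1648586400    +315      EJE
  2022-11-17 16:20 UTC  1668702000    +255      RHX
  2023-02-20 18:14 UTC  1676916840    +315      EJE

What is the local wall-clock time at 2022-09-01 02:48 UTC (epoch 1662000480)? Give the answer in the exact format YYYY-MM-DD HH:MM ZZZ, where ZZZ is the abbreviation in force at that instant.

Query: 2022-09-01 02:48 UTC
Rule 3/5 (EJE, +05:15): 2022-03-29 20:40 UTC ≤ query < 2022-11-17 16:20 UTC
2·60 + 48 + 315 = 483 min
483 = 0·1440 + 483; 483 = 8·60 + 3 → 08:03, same day
→ 2022-09-01 08:03 EJE

2022-09-01 08:03 EJE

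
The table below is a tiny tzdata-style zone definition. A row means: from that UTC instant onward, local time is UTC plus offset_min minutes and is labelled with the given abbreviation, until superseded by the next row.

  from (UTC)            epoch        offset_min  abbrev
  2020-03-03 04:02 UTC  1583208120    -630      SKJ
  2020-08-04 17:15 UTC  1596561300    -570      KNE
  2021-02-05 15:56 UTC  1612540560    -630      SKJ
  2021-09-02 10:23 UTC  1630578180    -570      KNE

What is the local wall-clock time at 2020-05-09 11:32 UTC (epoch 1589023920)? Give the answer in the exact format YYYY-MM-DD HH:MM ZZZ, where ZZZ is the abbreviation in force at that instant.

Query: 2020-05-09 11:32 UTC
Rule 1/4 (SKJ, -10:30): 2020-03-03 04:02 UTC ≤ query < 2020-08-04 17:15 UTC
11·60 + 32 - 630 = 62 min
62 = 0·1440 + 62; 62 = 1·60 + 2 → 01:02, same day
→ 2020-05-09 01:02 SKJ

2020-05-09 01:02 SKJ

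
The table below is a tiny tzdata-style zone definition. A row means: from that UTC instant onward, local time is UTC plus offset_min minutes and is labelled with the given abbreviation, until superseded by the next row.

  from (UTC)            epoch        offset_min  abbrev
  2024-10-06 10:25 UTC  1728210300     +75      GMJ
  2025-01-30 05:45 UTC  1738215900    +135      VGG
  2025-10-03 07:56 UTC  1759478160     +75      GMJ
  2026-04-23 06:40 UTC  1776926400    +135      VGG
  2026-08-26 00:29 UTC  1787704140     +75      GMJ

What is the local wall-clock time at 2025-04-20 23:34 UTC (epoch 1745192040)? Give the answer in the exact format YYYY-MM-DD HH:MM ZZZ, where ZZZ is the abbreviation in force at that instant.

2025-04-21 01:49 VGG

Query: 2025-04-20 23:34 UTC
Rule 2/5 (VGG, +02:15): 2025-01-30 05:45 UTC ≤ query < 2025-10-03 07:56 UTC
23·60 + 34 + 135 = 1549 min
1549 = 1·1440 + 109; 109 = 1·60 + 49 → 01:49, 2025-04-20 + 1 day = 2025-04-21
→ 2025-04-21 01:49 VGG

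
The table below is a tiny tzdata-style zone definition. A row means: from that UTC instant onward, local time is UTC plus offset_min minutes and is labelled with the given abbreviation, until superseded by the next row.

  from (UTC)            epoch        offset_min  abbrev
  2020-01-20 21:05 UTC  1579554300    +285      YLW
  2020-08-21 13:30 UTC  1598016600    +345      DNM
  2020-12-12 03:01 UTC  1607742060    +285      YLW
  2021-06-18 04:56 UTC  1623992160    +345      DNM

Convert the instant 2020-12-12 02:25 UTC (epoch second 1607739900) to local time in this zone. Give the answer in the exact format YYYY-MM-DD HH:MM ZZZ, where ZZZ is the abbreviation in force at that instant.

2020-12-12 08:10 DNM

Query: 2020-12-12 02:25 UTC
Rule 2/4 (DNM, +05:45): 2020-08-21 13:30 UTC ≤ query < 2020-12-12 03:01 UTC
2·60 + 25 + 345 = 490 min
490 = 0·1440 + 490; 490 = 8·60 + 10 → 08:10, same day
→ 2020-12-12 08:10 DNM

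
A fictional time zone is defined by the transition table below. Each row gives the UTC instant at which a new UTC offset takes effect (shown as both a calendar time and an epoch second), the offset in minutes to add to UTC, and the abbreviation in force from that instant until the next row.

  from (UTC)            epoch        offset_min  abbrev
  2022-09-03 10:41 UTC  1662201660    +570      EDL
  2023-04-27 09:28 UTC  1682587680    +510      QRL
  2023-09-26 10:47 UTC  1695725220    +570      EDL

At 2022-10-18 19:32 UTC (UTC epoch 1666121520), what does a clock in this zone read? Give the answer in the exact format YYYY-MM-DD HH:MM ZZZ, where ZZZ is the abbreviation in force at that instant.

2022-10-19 05:02 EDL

Query: 2022-10-18 19:32 UTC
Rule 1/3 (EDL, +09:30): 2022-09-03 10:41 UTC ≤ query < 2023-04-27 09:28 UTC
19·60 + 32 + 570 = 1742 min
1742 = 1·1440 + 302; 302 = 5·60 + 2 → 05:02, 2022-10-18 + 1 day = 2022-10-19
→ 2022-10-19 05:02 EDL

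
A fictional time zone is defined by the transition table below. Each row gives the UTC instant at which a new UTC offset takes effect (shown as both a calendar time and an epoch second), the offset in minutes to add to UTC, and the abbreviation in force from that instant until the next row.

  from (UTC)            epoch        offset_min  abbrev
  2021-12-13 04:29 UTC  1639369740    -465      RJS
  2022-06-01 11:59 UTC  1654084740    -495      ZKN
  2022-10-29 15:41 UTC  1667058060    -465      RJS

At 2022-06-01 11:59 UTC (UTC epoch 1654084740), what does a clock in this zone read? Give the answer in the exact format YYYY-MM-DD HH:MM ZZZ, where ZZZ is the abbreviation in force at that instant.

2022-06-01 03:44 ZKN

Query: 2022-06-01 11:59 UTC
Rule 2/3 (ZKN, -08:15): 2022-06-01 11:59 UTC ≤ query < 2022-10-29 15:41 UTC
11·60 + 59 - 495 = 224 min
224 = 0·1440 + 224; 224 = 3·60 + 44 → 03:44, same day
→ 2022-06-01 03:44 ZKN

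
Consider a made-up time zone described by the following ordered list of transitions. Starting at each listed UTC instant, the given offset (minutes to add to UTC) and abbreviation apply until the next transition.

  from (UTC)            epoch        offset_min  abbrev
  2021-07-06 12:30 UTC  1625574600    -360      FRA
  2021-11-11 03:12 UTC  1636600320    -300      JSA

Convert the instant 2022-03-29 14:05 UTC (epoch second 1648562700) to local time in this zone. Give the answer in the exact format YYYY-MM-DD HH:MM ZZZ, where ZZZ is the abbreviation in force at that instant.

2022-03-29 09:05 JSA

Query: 2022-03-29 14:05 UTC
Rule 2/2 (JSA, -05:00): 2021-11-11 03:12 UTC ≤ query < +∞
14·60 + 5 - 300 = 545 min
545 = 0·1440 + 545; 545 = 9·60 + 5 → 09:05, same day
→ 2022-03-29 09:05 JSA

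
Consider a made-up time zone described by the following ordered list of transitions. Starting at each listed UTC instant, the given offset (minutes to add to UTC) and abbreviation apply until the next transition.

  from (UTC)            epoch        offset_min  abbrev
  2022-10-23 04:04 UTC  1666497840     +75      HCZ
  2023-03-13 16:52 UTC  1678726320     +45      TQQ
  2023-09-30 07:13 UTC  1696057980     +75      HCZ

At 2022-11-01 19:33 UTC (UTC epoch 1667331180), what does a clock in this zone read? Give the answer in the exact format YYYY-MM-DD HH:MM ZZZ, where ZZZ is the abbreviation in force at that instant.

2022-11-01 20:48 HCZ

Query: 2022-11-01 19:33 UTC
Rule 1/3 (HCZ, +01:15): 2022-10-23 04:04 UTC ≤ query < 2023-03-13 16:52 UTC
19·60 + 33 + 75 = 1248 min
1248 = 0·1440 + 1248; 1248 = 20·60 + 48 → 20:48, same day
→ 2022-11-01 20:48 HCZ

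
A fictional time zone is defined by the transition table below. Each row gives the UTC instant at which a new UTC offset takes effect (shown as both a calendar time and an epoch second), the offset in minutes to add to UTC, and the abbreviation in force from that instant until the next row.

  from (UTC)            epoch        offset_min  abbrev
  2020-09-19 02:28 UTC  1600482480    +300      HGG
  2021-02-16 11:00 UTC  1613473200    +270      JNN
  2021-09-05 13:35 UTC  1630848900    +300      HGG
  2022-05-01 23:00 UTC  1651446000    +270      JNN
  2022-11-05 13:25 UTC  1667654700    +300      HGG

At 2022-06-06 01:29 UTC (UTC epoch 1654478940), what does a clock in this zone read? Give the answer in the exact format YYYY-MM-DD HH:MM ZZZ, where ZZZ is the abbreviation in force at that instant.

2022-06-06 05:59 JNN

Query: 2022-06-06 01:29 UTC
Rule 4/5 (JNN, +04:30): 2022-05-01 23:00 UTC ≤ query < 2022-11-05 13:25 UTC
1·60 + 29 + 270 = 359 min
359 = 0·1440 + 359; 359 = 5·60 + 59 → 05:59, same day
→ 2022-06-06 05:59 JNN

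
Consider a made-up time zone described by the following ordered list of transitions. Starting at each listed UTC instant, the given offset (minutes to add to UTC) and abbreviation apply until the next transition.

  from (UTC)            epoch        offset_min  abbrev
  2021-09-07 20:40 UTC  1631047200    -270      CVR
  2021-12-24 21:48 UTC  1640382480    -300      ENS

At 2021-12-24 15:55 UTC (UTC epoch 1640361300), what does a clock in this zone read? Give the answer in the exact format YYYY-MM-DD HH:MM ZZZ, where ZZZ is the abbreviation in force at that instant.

Query: 2021-12-24 15:55 UTC
Rule 1/2 (CVR, -04:30): 2021-09-07 20:40 UTC ≤ query < 2021-12-24 21:48 UTC
15·60 + 55 - 270 = 685 min
685 = 0·1440 + 685; 685 = 11·60 + 25 → 11:25, same day
→ 2021-12-24 11:25 CVR

2021-12-24 11:25 CVR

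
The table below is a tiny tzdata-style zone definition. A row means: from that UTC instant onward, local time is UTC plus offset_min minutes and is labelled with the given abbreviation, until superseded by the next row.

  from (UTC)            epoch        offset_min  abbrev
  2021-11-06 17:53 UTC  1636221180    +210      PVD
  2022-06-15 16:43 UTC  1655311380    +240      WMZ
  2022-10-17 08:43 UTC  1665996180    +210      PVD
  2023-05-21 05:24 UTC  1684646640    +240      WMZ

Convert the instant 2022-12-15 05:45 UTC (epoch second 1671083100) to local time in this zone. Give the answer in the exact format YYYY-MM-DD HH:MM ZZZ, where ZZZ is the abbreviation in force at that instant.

2022-12-15 09:15 PVD

Query: 2022-12-15 05:45 UTC
Rule 3/4 (PVD, +03:30): 2022-10-17 08:43 UTC ≤ query < 2023-05-21 05:24 UTC
5·60 + 45 + 210 = 555 min
555 = 0·1440 + 555; 555 = 9·60 + 15 → 09:15, same day
→ 2022-12-15 09:15 PVD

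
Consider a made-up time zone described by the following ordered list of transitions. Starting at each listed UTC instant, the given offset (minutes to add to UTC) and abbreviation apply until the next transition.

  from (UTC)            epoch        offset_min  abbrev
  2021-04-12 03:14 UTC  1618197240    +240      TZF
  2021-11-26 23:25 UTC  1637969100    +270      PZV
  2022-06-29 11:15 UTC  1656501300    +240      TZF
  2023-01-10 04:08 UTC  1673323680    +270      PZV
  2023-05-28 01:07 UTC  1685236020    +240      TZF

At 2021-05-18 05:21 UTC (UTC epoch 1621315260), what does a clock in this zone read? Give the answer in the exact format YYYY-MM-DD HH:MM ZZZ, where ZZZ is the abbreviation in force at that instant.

Query: 2021-05-18 05:21 UTC
Rule 1/5 (TZF, +04:00): 2021-04-12 03:14 UTC ≤ query < 2021-11-26 23:25 UTC
5·60 + 21 + 240 = 561 min
561 = 0·1440 + 561; 561 = 9·60 + 21 → 09:21, same day
→ 2021-05-18 09:21 TZF

2021-05-18 09:21 TZF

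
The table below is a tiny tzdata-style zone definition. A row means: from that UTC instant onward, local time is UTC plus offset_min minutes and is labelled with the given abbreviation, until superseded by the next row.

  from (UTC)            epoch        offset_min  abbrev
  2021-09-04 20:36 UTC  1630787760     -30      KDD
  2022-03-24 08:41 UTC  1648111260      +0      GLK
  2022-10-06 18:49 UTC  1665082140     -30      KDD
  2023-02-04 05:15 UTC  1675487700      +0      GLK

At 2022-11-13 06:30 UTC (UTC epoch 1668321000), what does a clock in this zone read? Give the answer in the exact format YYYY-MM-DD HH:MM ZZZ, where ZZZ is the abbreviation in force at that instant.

Query: 2022-11-13 06:30 UTC
Rule 3/4 (KDD, -00:30): 2022-10-06 18:49 UTC ≤ query < 2023-02-04 05:15 UTC
6·60 + 30 - 30 = 360 min
360 = 0·1440 + 360; 360 = 6·60 + 0 → 06:00, same day
→ 2022-11-13 06:00 KDD

2022-11-13 06:00 KDD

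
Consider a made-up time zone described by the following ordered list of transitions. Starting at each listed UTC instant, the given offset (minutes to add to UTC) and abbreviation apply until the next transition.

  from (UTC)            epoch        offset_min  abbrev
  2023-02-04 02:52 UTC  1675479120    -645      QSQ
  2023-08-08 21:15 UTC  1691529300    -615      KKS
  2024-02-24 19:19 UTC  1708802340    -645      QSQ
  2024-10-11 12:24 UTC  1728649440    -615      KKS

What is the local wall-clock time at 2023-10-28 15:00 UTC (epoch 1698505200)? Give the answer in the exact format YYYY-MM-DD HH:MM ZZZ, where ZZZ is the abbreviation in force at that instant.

Query: 2023-10-28 15:00 UTC
Rule 2/4 (KKS, -10:15): 2023-08-08 21:15 UTC ≤ query < 2024-02-24 19:19 UTC
15·60 + 0 - 615 = 285 min
285 = 0·1440 + 285; 285 = 4·60 + 45 → 04:45, same day
→ 2023-10-28 04:45 KKS

2023-10-28 04:45 KKS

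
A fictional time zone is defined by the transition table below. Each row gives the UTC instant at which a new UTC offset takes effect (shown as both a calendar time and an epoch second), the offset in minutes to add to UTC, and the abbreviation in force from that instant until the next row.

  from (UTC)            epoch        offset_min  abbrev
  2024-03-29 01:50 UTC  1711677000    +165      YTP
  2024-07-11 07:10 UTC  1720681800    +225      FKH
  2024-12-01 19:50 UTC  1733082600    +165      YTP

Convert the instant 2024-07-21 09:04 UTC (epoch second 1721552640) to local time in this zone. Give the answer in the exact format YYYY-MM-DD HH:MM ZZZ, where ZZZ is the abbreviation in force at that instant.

Query: 2024-07-21 09:04 UTC
Rule 2/3 (FKH, +03:45): 2024-07-11 07:10 UTC ≤ query < 2024-12-01 19:50 UTC
9·60 + 4 + 225 = 769 min
769 = 0·1440 + 769; 769 = 12·60 + 49 → 12:49, same day
→ 2024-07-21 12:49 FKH

2024-07-21 12:49 FKH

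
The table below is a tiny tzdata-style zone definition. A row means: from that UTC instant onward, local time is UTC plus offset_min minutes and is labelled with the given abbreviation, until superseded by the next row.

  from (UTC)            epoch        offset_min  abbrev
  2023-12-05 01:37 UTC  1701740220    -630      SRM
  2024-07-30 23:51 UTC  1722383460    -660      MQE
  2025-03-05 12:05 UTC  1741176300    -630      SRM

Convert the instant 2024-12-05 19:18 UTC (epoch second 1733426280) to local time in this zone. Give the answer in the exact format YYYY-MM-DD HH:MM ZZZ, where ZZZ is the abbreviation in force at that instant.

2024-12-05 08:18 MQE

Query: 2024-12-05 19:18 UTC
Rule 2/3 (MQE, -11:00): 2024-07-30 23:51 UTC ≤ query < 2025-03-05 12:05 UTC
19·60 + 18 - 660 = 498 min
498 = 0·1440 + 498; 498 = 8·60 + 18 → 08:18, same day
→ 2024-12-05 08:18 MQE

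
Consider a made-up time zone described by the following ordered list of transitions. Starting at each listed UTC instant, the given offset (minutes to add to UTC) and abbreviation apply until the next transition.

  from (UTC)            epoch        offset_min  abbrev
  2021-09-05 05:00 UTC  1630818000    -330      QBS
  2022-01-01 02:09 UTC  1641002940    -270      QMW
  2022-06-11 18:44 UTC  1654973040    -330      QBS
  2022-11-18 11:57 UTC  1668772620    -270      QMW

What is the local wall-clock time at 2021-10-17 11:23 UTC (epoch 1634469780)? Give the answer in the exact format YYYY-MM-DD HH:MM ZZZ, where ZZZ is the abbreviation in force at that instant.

Query: 2021-10-17 11:23 UTC
Rule 1/4 (QBS, -05:30): 2021-09-05 05:00 UTC ≤ query < 2022-01-01 02:09 UTC
11·60 + 23 - 330 = 353 min
353 = 0·1440 + 353; 353 = 5·60 + 53 → 05:53, same day
→ 2021-10-17 05:53 QBS

2021-10-17 05:53 QBS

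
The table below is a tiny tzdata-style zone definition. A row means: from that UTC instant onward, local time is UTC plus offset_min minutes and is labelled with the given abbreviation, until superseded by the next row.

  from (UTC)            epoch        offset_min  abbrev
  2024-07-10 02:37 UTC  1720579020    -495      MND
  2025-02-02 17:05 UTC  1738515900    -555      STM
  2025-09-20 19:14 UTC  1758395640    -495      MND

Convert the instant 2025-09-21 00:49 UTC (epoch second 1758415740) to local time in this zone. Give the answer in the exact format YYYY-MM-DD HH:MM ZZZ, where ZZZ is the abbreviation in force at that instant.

Query: 2025-09-21 00:49 UTC
Rule 3/3 (MND, -08:15): 2025-09-20 19:14 UTC ≤ query < +∞
0·60 + 49 - 495 = -446 min
-446 = -1·1440 + 994; 994 = 16·60 + 34 → 16:34, 2025-09-21 - 1 day = 2025-09-20
→ 2025-09-20 16:34 MND

2025-09-20 16:34 MND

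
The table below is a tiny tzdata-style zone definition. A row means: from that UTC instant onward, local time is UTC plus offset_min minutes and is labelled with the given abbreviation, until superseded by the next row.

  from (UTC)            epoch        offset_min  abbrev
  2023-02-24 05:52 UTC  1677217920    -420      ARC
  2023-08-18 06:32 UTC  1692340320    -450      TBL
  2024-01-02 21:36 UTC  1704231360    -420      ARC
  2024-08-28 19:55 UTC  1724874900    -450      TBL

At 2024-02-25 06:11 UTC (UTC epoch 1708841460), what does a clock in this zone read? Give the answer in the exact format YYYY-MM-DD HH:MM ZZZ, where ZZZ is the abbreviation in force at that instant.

2024-02-24 23:11 ARC

Query: 2024-02-25 06:11 UTC
Rule 3/4 (ARC, -07:00): 2024-01-02 21:36 UTC ≤ query < 2024-08-28 19:55 UTC
6·60 + 11 - 420 = -49 min
-49 = -1·1440 + 1391; 1391 = 23·60 + 11 → 23:11, 2024-02-25 - 1 day = 2024-02-24
→ 2024-02-24 23:11 ARC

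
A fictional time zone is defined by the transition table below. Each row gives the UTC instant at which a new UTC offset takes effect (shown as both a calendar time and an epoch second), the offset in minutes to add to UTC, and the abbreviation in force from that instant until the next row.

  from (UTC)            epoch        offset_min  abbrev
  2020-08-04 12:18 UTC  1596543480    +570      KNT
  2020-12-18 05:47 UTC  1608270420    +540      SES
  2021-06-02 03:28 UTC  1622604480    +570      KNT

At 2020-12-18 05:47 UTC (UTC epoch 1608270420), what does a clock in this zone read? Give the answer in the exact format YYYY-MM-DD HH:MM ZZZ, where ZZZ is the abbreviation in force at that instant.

Query: 2020-12-18 05:47 UTC
Rule 2/3 (SES, +09:00): 2020-12-18 05:47 UTC ≤ query < 2021-06-02 03:28 UTC
5·60 + 47 + 540 = 887 min
887 = 0·1440 + 887; 887 = 14·60 + 47 → 14:47, same day
→ 2020-12-18 14:47 SES

2020-12-18 14:47 SES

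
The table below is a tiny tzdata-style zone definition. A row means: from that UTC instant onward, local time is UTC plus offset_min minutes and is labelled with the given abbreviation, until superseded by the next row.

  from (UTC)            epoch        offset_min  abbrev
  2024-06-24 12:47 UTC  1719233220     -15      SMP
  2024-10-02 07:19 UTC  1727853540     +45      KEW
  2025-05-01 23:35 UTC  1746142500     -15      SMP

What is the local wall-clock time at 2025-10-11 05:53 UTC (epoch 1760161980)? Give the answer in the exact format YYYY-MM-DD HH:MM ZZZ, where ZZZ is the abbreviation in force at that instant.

2025-10-11 05:38 SMP

Query: 2025-10-11 05:53 UTC
Rule 3/3 (SMP, -00:15): 2025-05-01 23:35 UTC ≤ query < +∞
5·60 + 53 - 15 = 338 min
338 = 0·1440 + 338; 338 = 5·60 + 38 → 05:38, same day
→ 2025-10-11 05:38 SMP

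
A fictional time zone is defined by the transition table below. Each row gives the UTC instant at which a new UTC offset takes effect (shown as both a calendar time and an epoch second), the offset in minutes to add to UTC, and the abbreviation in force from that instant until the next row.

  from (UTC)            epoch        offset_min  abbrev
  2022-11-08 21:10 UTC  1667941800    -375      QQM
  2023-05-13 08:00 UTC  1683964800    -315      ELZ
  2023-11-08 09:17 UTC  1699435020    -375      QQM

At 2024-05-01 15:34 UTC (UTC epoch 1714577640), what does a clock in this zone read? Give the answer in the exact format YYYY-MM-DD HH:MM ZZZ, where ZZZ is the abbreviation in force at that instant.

Query: 2024-05-01 15:34 UTC
Rule 3/3 (QQM, -06:15): 2023-11-08 09:17 UTC ≤ query < +∞
15·60 + 34 - 375 = 559 min
559 = 0·1440 + 559; 559 = 9·60 + 19 → 09:19, same day
→ 2024-05-01 09:19 QQM

2024-05-01 09:19 QQM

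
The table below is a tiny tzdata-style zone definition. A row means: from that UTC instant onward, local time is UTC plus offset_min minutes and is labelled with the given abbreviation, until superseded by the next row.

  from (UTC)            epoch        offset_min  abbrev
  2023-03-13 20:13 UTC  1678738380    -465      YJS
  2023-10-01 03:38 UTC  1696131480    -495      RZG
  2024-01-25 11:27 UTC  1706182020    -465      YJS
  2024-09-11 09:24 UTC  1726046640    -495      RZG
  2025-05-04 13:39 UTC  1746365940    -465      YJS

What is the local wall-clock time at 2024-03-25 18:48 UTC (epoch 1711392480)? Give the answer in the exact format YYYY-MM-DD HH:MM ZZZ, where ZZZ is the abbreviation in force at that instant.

2024-03-25 11:03 YJS

Query: 2024-03-25 18:48 UTC
Rule 3/5 (YJS, -07:45): 2024-01-25 11:27 UTC ≤ query < 2024-09-11 09:24 UTC
18·60 + 48 - 465 = 663 min
663 = 0·1440 + 663; 663 = 11·60 + 3 → 11:03, same day
→ 2024-03-25 11:03 YJS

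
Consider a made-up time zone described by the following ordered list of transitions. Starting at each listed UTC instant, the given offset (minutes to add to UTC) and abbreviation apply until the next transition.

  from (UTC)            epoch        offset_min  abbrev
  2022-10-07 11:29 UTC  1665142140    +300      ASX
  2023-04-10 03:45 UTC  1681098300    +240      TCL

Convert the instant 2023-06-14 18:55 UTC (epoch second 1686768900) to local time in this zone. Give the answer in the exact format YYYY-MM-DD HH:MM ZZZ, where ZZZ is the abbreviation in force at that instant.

Query: 2023-06-14 18:55 UTC
Rule 2/2 (TCL, +04:00): 2023-04-10 03:45 UTC ≤ query < +∞
18·60 + 55 + 240 = 1375 min
1375 = 0·1440 + 1375; 1375 = 22·60 + 55 → 22:55, same day
→ 2023-06-14 22:55 TCL

2023-06-14 22:55 TCL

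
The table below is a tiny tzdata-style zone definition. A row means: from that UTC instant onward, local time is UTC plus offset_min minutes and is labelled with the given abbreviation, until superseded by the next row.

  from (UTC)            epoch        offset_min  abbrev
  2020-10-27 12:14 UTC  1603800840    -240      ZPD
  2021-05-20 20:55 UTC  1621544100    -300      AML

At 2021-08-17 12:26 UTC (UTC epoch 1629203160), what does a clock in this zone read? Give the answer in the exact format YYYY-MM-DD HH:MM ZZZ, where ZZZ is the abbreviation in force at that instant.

Query: 2021-08-17 12:26 UTC
Rule 2/2 (AML, -05:00): 2021-05-20 20:55 UTC ≤ query < +∞
12·60 + 26 - 300 = 446 min
446 = 0·1440 + 446; 446 = 7·60 + 26 → 07:26, same day
→ 2021-08-17 07:26 AML

2021-08-17 07:26 AML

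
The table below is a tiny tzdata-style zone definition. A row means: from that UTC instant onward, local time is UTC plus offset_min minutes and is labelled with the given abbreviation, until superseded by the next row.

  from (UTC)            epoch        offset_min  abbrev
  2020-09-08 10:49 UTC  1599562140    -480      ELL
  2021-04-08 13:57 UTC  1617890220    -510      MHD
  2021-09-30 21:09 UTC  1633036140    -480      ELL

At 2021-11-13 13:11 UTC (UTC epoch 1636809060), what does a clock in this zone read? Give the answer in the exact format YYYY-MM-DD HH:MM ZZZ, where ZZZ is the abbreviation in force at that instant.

2021-11-13 05:11 ELL

Query: 2021-11-13 13:11 UTC
Rule 3/3 (ELL, -08:00): 2021-09-30 21:09 UTC ≤ query < +∞
13·60 + 11 - 480 = 311 min
311 = 0·1440 + 311; 311 = 5·60 + 11 → 05:11, same day
→ 2021-11-13 05:11 ELL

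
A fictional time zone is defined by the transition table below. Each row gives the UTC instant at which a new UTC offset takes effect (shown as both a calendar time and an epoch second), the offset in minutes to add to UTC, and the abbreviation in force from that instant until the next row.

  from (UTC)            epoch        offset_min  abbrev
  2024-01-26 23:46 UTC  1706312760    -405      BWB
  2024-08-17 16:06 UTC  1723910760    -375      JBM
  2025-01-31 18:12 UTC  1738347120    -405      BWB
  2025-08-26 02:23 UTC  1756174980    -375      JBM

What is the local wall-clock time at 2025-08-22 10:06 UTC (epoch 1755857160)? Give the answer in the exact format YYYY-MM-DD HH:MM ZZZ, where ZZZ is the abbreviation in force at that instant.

2025-08-22 03:21 BWB

Query: 2025-08-22 10:06 UTC
Rule 3/4 (BWB, -06:45): 2025-01-31 18:12 UTC ≤ query < 2025-08-26 02:23 UTC
10·60 + 6 - 405 = 201 min
201 = 0·1440 + 201; 201 = 3·60 + 21 → 03:21, same day
→ 2025-08-22 03:21 BWB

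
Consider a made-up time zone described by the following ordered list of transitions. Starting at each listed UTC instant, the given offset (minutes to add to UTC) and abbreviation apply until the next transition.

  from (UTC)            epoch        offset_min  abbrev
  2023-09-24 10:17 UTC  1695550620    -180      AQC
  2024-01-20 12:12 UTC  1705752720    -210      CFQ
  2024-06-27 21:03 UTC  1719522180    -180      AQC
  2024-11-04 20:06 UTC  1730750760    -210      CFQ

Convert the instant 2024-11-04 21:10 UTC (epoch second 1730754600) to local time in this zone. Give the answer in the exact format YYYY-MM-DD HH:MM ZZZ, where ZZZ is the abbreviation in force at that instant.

2024-11-04 17:40 CFQ

Query: 2024-11-04 21:10 UTC
Rule 4/4 (CFQ, -03:30): 2024-11-04 20:06 UTC ≤ query < +∞
21·60 + 10 - 210 = 1060 min
1060 = 0·1440 + 1060; 1060 = 17·60 + 40 → 17:40, same day
→ 2024-11-04 17:40 CFQ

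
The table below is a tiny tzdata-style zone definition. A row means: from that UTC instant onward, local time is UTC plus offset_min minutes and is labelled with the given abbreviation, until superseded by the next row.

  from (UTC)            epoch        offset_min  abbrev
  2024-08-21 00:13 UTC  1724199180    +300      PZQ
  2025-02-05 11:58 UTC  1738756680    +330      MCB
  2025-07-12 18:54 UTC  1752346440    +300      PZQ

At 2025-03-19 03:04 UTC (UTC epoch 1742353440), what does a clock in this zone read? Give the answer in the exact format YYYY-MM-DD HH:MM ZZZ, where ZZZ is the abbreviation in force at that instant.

Query: 2025-03-19 03:04 UTC
Rule 2/3 (MCB, +05:30): 2025-02-05 11:58 UTC ≤ query < 2025-07-12 18:54 UTC
3·60 + 4 + 330 = 514 min
514 = 0·1440 + 514; 514 = 8·60 + 34 → 08:34, same day
→ 2025-03-19 08:34 MCB

2025-03-19 08:34 MCB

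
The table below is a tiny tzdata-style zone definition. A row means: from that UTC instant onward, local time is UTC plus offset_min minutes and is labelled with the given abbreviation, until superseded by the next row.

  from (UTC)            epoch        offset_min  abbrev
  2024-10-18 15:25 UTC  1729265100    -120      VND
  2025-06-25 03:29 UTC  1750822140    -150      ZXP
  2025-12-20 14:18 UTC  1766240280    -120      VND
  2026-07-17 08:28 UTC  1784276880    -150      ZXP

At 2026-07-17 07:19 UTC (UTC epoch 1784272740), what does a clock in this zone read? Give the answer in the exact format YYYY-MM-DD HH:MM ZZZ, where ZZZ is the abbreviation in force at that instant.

Query: 2026-07-17 07:19 UTC
Rule 3/4 (VND, -02:00): 2025-12-20 14:18 UTC ≤ query < 2026-07-17 08:28 UTC
7·60 + 19 - 120 = 319 min
319 = 0·1440 + 319; 319 = 5·60 + 19 → 05:19, same day
→ 2026-07-17 05:19 VND

2026-07-17 05:19 VND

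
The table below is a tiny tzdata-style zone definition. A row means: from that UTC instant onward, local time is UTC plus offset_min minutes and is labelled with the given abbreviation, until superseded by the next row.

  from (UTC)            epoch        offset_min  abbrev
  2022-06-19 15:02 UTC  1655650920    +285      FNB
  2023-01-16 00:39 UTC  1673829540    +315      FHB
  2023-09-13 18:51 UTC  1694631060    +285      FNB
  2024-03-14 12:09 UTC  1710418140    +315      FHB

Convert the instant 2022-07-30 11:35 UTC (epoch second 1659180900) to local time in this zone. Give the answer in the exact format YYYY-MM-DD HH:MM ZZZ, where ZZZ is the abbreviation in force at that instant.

Query: 2022-07-30 11:35 UTC
Rule 1/4 (FNB, +04:45): 2022-06-19 15:02 UTC ≤ query < 2023-01-16 00:39 UTC
11·60 + 35 + 285 = 980 min
980 = 0·1440 + 980; 980 = 16·60 + 20 → 16:20, same day
→ 2022-07-30 16:20 FNB

2022-07-30 16:20 FNB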